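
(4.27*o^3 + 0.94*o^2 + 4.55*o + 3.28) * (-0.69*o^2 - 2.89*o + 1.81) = -2.9463*o^5 - 12.9889*o^4 + 1.8726*o^3 - 13.7113*o^2 - 1.2437*o + 5.9368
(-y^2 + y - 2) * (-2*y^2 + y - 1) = 2*y^4 - 3*y^3 + 6*y^2 - 3*y + 2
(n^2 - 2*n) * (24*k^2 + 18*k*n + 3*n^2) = 24*k^2*n^2 - 48*k^2*n + 18*k*n^3 - 36*k*n^2 + 3*n^4 - 6*n^3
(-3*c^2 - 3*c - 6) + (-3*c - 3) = -3*c^2 - 6*c - 9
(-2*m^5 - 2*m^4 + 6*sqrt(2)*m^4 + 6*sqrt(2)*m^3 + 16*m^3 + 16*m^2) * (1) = -2*m^5 - 2*m^4 + 6*sqrt(2)*m^4 + 6*sqrt(2)*m^3 + 16*m^3 + 16*m^2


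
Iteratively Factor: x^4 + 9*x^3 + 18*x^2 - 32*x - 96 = (x + 4)*(x^3 + 5*x^2 - 2*x - 24) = (x + 4)^2*(x^2 + x - 6) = (x + 3)*(x + 4)^2*(x - 2)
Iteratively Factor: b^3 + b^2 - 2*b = (b - 1)*(b^2 + 2*b) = b*(b - 1)*(b + 2)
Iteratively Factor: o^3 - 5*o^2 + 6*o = (o)*(o^2 - 5*o + 6) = o*(o - 2)*(o - 3)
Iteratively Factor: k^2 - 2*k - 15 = (k - 5)*(k + 3)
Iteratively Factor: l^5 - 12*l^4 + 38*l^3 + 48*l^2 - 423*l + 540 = (l + 3)*(l^4 - 15*l^3 + 83*l^2 - 201*l + 180) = (l - 3)*(l + 3)*(l^3 - 12*l^2 + 47*l - 60) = (l - 4)*(l - 3)*(l + 3)*(l^2 - 8*l + 15) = (l - 4)*(l - 3)^2*(l + 3)*(l - 5)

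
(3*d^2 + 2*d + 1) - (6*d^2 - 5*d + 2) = -3*d^2 + 7*d - 1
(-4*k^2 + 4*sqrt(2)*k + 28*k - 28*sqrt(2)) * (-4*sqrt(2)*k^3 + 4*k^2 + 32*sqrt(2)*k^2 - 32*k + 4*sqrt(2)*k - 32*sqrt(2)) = 16*sqrt(2)*k^5 - 240*sqrt(2)*k^4 - 48*k^4 + 720*k^3 + 896*sqrt(2)*k^3 - 2656*k^2 - 480*k + 1792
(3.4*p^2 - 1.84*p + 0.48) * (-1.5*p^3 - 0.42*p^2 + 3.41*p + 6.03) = -5.1*p^5 + 1.332*p^4 + 11.6468*p^3 + 14.026*p^2 - 9.4584*p + 2.8944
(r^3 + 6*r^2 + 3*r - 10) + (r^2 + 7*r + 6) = r^3 + 7*r^2 + 10*r - 4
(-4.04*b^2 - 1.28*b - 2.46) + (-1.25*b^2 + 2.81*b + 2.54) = -5.29*b^2 + 1.53*b + 0.0800000000000001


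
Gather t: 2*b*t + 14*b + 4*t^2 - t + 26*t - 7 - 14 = 14*b + 4*t^2 + t*(2*b + 25) - 21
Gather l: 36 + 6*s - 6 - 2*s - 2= 4*s + 28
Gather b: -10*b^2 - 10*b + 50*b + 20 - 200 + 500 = -10*b^2 + 40*b + 320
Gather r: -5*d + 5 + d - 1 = 4 - 4*d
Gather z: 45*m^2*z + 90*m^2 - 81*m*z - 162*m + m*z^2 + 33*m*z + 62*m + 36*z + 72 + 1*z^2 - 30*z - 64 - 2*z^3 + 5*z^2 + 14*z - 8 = 90*m^2 - 100*m - 2*z^3 + z^2*(m + 6) + z*(45*m^2 - 48*m + 20)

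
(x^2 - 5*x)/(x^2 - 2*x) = (x - 5)/(x - 2)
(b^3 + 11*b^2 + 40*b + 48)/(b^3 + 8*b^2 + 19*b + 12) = (b + 4)/(b + 1)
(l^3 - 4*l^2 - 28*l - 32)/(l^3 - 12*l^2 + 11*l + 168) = (l^2 + 4*l + 4)/(l^2 - 4*l - 21)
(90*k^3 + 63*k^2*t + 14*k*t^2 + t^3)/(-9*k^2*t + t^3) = (30*k^2 + 11*k*t + t^2)/(t*(-3*k + t))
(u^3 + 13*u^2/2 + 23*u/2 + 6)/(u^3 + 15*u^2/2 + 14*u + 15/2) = (u + 4)/(u + 5)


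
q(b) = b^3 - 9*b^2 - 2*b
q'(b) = 3*b^2 - 18*b - 2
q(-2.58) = -71.92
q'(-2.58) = 64.41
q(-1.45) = -19.07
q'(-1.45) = 30.41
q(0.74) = -6.00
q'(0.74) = -13.68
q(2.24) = -38.40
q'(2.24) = -27.27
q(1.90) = -29.43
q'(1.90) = -25.37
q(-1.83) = -32.61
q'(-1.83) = 40.99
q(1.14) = -12.49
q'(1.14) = -18.62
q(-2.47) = -65.04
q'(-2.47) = 60.76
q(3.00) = -60.00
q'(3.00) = -29.00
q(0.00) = 0.00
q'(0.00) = -2.00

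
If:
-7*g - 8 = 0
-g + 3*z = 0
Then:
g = -8/7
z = -8/21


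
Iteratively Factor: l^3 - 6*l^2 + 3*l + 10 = (l - 5)*(l^2 - l - 2) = (l - 5)*(l + 1)*(l - 2)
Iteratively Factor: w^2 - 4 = (w + 2)*(w - 2)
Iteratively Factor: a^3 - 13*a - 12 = (a + 3)*(a^2 - 3*a - 4) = (a + 1)*(a + 3)*(a - 4)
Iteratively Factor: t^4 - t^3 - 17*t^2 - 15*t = (t + 1)*(t^3 - 2*t^2 - 15*t) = t*(t + 1)*(t^2 - 2*t - 15) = t*(t - 5)*(t + 1)*(t + 3)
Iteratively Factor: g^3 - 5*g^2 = (g)*(g^2 - 5*g) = g^2*(g - 5)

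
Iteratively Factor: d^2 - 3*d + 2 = (d - 2)*(d - 1)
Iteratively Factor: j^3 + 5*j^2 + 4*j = (j)*(j^2 + 5*j + 4) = j*(j + 4)*(j + 1)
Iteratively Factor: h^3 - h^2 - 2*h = (h - 2)*(h^2 + h) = (h - 2)*(h + 1)*(h)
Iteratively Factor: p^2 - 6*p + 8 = (p - 2)*(p - 4)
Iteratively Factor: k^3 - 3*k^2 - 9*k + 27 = (k - 3)*(k^2 - 9) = (k - 3)*(k + 3)*(k - 3)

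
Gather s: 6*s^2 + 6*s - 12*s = 6*s^2 - 6*s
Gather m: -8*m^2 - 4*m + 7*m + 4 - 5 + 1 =-8*m^2 + 3*m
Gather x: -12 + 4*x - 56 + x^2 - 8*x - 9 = x^2 - 4*x - 77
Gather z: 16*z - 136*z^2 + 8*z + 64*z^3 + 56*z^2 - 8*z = 64*z^3 - 80*z^2 + 16*z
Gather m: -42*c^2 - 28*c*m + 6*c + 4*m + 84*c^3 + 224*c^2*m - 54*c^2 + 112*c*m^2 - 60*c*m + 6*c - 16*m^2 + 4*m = 84*c^3 - 96*c^2 + 12*c + m^2*(112*c - 16) + m*(224*c^2 - 88*c + 8)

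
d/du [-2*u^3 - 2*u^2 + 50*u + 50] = -6*u^2 - 4*u + 50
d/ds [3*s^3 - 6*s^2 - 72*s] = 9*s^2 - 12*s - 72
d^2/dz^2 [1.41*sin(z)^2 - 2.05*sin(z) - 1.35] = 2.05*sin(z) + 2.82*cos(2*z)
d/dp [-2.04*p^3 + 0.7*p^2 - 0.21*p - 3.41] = -6.12*p^2 + 1.4*p - 0.21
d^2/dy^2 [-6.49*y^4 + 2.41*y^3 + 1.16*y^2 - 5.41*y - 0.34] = -77.88*y^2 + 14.46*y + 2.32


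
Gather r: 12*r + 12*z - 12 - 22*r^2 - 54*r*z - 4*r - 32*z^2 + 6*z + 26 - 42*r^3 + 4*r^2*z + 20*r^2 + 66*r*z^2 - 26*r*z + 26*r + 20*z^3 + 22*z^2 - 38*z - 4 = -42*r^3 + r^2*(4*z - 2) + r*(66*z^2 - 80*z + 34) + 20*z^3 - 10*z^2 - 20*z + 10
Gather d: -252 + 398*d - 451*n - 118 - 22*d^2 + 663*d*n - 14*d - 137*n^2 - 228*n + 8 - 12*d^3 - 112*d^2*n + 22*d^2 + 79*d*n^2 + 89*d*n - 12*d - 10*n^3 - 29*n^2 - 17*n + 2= -12*d^3 - 112*d^2*n + d*(79*n^2 + 752*n + 372) - 10*n^3 - 166*n^2 - 696*n - 360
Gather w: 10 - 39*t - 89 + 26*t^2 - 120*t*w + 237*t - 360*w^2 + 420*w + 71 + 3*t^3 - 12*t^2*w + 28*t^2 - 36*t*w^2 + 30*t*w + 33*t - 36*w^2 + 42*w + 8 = 3*t^3 + 54*t^2 + 231*t + w^2*(-36*t - 396) + w*(-12*t^2 - 90*t + 462)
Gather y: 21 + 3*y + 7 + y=4*y + 28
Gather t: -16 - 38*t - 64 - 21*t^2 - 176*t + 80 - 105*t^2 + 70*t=-126*t^2 - 144*t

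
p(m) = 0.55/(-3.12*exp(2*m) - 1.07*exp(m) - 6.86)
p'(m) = 0.55*(6.24*exp(2*m) + 1.07*exp(m))/(-3.12*exp(2*m) - 1.07*exp(m) - 6.86)^2 = (3.432*exp(m) + 0.5885)*exp(m)/(3.12*exp(2*m) + 1.07*exp(m) + 6.86)^2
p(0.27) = -0.04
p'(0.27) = 0.04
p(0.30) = -0.04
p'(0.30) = 0.04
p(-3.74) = -0.08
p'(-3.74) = 0.00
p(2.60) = -0.00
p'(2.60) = 0.00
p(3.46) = -0.00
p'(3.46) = 0.00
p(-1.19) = -0.07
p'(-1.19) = 0.01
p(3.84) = -0.00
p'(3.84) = 0.00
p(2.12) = -0.00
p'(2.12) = 0.00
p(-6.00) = -0.08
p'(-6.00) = 0.00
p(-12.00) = -0.08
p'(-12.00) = 0.00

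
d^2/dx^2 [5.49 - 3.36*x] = 0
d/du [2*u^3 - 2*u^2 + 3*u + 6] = 6*u^2 - 4*u + 3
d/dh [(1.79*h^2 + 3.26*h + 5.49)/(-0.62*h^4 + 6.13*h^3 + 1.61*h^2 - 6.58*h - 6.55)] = (2.2196*h^5 - 4.9091*h^4 - 26.3524*h^3 - 117.9879*h^2 - 41.1268*h + 14.7712)/(0.3844*h^8 - 7.6012*h^7 + 35.5805*h^6 + 27.8978*h^5 - 69.9567*h^4 - 101.4906*h^3 + 22.2054*h^2 + 86.198*h + 42.9025)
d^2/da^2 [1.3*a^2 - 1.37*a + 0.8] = 2.60000000000000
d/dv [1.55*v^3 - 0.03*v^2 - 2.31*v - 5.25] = 4.65*v^2 - 0.06*v - 2.31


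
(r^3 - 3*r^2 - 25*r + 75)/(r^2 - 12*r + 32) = (r^3 - 3*r^2 - 25*r + 75)/(r^2 - 12*r + 32)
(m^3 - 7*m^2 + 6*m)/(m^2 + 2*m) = (m^2 - 7*m + 6)/(m + 2)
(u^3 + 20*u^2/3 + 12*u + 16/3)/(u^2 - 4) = (3*u^2 + 14*u + 8)/(3*(u - 2))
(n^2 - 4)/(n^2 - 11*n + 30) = (n^2 - 4)/(n^2 - 11*n + 30)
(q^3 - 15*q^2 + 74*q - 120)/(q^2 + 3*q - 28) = (q^2 - 11*q + 30)/(q + 7)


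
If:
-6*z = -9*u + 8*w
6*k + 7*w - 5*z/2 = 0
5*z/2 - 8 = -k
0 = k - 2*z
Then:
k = 32/9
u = -544/567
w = -152/63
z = 16/9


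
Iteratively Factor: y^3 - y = (y)*(y^2 - 1) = y*(y + 1)*(y - 1)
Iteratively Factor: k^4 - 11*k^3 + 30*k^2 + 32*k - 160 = (k + 2)*(k^3 - 13*k^2 + 56*k - 80) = (k - 4)*(k + 2)*(k^2 - 9*k + 20) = (k - 5)*(k - 4)*(k + 2)*(k - 4)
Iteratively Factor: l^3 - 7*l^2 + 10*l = (l)*(l^2 - 7*l + 10) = l*(l - 5)*(l - 2)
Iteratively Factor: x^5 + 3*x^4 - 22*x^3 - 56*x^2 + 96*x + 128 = (x + 4)*(x^4 - x^3 - 18*x^2 + 16*x + 32) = (x - 2)*(x + 4)*(x^3 + x^2 - 16*x - 16) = (x - 4)*(x - 2)*(x + 4)*(x^2 + 5*x + 4) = (x - 4)*(x - 2)*(x + 1)*(x + 4)*(x + 4)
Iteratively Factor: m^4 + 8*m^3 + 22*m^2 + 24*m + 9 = (m + 3)*(m^3 + 5*m^2 + 7*m + 3) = (m + 1)*(m + 3)*(m^2 + 4*m + 3) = (m + 1)*(m + 3)^2*(m + 1)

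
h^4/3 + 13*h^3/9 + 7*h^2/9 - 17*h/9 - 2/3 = (h/3 + 1)*(h - 1)*(h + 1/3)*(h + 2)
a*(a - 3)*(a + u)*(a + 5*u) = a^4 + 6*a^3*u - 3*a^3 + 5*a^2*u^2 - 18*a^2*u - 15*a*u^2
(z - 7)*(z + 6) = z^2 - z - 42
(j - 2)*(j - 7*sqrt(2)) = j^2 - 7*sqrt(2)*j - 2*j + 14*sqrt(2)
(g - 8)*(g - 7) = g^2 - 15*g + 56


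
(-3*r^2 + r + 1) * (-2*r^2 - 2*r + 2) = 6*r^4 + 4*r^3 - 10*r^2 + 2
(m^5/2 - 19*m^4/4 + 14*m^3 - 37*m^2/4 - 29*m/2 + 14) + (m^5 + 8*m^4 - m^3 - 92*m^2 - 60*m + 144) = 3*m^5/2 + 13*m^4/4 + 13*m^3 - 405*m^2/4 - 149*m/2 + 158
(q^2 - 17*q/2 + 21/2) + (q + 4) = q^2 - 15*q/2 + 29/2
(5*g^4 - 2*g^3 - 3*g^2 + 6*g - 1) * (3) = 15*g^4 - 6*g^3 - 9*g^2 + 18*g - 3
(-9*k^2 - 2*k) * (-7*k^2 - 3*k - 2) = 63*k^4 + 41*k^3 + 24*k^2 + 4*k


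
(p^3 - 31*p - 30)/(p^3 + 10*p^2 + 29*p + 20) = (p - 6)/(p + 4)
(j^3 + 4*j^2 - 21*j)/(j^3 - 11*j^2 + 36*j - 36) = j*(j + 7)/(j^2 - 8*j + 12)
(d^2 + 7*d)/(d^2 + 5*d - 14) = d/(d - 2)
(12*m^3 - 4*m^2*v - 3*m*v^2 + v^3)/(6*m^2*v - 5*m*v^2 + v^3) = (2*m + v)/v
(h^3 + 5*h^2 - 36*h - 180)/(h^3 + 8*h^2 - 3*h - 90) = (h - 6)/(h - 3)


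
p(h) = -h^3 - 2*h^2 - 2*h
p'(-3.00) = -17.00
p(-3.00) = 15.00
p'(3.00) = -41.00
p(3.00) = -51.00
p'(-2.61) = -12.00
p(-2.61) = 9.38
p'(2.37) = -28.33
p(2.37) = -29.29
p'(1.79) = -18.77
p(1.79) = -15.72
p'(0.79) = -7.03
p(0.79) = -3.32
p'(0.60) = -5.48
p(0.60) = -2.14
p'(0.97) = -8.70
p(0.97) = -4.73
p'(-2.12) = -7.00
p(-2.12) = 4.78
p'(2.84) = -37.56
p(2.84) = -44.72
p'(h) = -3*h^2 - 4*h - 2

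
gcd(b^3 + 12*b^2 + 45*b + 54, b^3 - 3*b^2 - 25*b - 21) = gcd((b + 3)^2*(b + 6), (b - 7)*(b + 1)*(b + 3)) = b + 3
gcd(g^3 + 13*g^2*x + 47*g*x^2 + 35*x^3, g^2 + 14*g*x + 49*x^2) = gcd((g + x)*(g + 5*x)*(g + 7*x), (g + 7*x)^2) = g + 7*x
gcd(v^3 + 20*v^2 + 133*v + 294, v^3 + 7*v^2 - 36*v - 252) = v^2 + 13*v + 42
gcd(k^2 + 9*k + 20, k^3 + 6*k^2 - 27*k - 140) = k + 4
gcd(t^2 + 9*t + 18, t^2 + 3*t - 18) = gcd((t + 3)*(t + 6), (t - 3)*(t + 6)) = t + 6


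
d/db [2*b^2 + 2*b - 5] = 4*b + 2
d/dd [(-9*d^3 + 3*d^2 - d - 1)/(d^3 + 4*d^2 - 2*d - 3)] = (-39*d^4 + 38*d^3 + 82*d^2 - 10*d + 1)/(d^6 + 8*d^5 + 12*d^4 - 22*d^3 - 20*d^2 + 12*d + 9)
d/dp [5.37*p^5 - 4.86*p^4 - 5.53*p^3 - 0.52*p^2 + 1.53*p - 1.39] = 26.85*p^4 - 19.44*p^3 - 16.59*p^2 - 1.04*p + 1.53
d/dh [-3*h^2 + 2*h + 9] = 2 - 6*h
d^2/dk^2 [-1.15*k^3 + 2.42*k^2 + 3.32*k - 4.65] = 4.84 - 6.9*k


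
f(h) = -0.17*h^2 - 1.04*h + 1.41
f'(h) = -0.34*h - 1.04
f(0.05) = 1.36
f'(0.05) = -1.06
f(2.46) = -2.18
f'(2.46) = -1.88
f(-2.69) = 2.98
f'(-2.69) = -0.13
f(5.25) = -8.74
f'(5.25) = -2.82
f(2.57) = -2.39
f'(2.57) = -1.91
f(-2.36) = 2.92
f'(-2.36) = -0.24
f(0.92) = 0.31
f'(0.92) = -1.35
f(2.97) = -3.18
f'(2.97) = -2.05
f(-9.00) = -3.00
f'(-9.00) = 2.02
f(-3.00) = 3.00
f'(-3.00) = -0.02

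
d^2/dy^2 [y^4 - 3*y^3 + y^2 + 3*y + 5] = 12*y^2 - 18*y + 2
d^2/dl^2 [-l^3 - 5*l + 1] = -6*l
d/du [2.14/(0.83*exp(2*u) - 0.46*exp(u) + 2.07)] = (0.9844 - 3.5524*exp(u))*exp(u)/(0.83*exp(2*u) - 0.46*exp(u) + 2.07)^2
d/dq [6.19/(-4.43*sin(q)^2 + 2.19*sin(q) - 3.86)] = (54.8434*sin(q) - 13.5561)*cos(q)/(4.43*sin(q)^2 - 2.19*sin(q) + 3.86)^2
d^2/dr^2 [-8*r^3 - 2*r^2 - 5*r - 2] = -48*r - 4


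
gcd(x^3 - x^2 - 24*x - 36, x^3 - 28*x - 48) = x^2 - 4*x - 12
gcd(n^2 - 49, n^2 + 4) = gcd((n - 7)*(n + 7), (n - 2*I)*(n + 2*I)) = 1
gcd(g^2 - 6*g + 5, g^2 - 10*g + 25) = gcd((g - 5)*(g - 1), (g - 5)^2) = g - 5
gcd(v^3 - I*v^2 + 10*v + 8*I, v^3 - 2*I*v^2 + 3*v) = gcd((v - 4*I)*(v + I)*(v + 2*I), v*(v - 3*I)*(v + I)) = v + I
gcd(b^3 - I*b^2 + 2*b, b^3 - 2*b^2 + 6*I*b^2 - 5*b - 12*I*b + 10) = b + I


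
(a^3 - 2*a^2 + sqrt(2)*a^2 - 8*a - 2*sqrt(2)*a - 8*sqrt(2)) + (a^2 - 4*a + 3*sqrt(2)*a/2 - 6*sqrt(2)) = a^3 - a^2 + sqrt(2)*a^2 - 12*a - sqrt(2)*a/2 - 14*sqrt(2)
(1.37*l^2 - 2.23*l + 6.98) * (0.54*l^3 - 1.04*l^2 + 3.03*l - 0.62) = 0.7398*l^5 - 2.629*l^4 + 10.2395*l^3 - 14.8655*l^2 + 22.532*l - 4.3276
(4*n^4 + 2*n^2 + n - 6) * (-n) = -4*n^5 - 2*n^3 - n^2 + 6*n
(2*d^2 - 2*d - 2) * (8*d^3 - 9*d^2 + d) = 16*d^5 - 34*d^4 + 4*d^3 + 16*d^2 - 2*d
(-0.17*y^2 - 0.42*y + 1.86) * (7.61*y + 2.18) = -1.2937*y^3 - 3.5668*y^2 + 13.239*y + 4.0548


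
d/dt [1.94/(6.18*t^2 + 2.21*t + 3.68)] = (-23.9784*t - 4.2874)/(6.18*t^2 + 2.21*t + 3.68)^2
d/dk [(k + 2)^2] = 2*k + 4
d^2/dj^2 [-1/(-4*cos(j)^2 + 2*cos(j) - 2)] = (16*sin(j)^4 - sin(j)^2 + 17*cos(j)/2 - 3*cos(3*j)/2 - 13)/(2*(2*sin(j)^2 + cos(j) - 3)^3)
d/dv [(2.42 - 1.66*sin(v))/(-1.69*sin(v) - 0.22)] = 4.455*cos(v)/(1.69*sin(v) + 0.22)^2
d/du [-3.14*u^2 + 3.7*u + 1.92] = 3.7 - 6.28*u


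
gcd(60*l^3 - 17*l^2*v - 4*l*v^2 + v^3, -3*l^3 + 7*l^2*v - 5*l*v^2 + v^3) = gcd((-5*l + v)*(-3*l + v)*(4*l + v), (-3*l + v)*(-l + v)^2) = -3*l + v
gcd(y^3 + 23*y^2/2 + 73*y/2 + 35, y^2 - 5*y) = 1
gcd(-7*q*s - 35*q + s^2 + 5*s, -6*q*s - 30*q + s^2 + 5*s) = s + 5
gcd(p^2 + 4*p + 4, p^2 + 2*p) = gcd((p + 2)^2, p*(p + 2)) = p + 2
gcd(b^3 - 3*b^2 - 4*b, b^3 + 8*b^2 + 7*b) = b^2 + b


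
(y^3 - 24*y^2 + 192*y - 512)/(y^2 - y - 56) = (y^2 - 16*y + 64)/(y + 7)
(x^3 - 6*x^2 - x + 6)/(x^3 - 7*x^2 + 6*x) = (x + 1)/x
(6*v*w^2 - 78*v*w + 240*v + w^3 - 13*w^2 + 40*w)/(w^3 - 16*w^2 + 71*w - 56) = (6*v*w - 30*v + w^2 - 5*w)/(w^2 - 8*w + 7)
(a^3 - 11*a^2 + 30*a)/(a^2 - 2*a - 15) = a*(a - 6)/(a + 3)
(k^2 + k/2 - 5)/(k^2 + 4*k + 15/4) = 2*(k - 2)/(2*k + 3)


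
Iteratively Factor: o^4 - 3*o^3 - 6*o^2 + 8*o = (o - 4)*(o^3 + o^2 - 2*o) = (o - 4)*(o - 1)*(o^2 + 2*o) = (o - 4)*(o - 1)*(o + 2)*(o)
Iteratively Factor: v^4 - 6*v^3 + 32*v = (v - 4)*(v^3 - 2*v^2 - 8*v) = (v - 4)^2*(v^2 + 2*v) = (v - 4)^2*(v + 2)*(v)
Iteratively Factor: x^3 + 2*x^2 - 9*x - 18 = (x + 3)*(x^2 - x - 6) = (x - 3)*(x + 3)*(x + 2)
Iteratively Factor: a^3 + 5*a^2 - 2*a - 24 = (a + 3)*(a^2 + 2*a - 8) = (a + 3)*(a + 4)*(a - 2)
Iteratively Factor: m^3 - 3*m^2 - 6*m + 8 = (m - 1)*(m^2 - 2*m - 8) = (m - 4)*(m - 1)*(m + 2)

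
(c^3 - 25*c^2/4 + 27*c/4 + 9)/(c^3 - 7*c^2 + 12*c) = (c + 3/4)/c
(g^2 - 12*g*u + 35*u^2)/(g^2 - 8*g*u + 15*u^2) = (-g + 7*u)/(-g + 3*u)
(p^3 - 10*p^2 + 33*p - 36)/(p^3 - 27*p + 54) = (p - 4)/(p + 6)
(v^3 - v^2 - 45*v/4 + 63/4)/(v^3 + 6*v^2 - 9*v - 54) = (v^2 + 2*v - 21/4)/(v^2 + 9*v + 18)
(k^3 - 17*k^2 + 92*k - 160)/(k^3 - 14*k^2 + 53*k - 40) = (k - 4)/(k - 1)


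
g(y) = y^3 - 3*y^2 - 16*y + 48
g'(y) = 3*y^2 - 6*y - 16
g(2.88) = 0.92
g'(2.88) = -8.40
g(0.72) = 35.30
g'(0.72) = -18.76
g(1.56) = 19.54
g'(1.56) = -18.06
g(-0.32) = 52.78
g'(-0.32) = -13.77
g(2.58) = 3.92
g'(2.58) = -11.51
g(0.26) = 43.65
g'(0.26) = -17.36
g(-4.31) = -18.83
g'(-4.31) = 65.59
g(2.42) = 5.88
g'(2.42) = -12.95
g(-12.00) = -1920.00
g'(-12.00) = 488.00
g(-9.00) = -780.00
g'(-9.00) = 281.00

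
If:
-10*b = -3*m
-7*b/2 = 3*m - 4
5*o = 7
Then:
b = 8/27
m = 80/81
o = 7/5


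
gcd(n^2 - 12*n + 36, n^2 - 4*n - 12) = n - 6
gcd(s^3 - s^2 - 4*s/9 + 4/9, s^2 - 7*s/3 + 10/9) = s - 2/3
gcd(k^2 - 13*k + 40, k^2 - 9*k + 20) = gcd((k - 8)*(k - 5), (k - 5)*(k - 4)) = k - 5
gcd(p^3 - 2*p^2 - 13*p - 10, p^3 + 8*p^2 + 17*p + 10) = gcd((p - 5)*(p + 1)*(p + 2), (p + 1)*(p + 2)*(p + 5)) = p^2 + 3*p + 2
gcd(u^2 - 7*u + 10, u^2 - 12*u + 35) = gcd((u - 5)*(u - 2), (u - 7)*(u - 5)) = u - 5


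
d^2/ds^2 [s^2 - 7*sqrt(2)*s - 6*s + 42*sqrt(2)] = 2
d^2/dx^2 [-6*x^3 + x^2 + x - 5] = 2 - 36*x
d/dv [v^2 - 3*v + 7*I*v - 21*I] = 2*v - 3 + 7*I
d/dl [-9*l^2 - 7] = -18*l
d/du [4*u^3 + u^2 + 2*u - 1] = 12*u^2 + 2*u + 2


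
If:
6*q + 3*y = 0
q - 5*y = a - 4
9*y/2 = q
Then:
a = 4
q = 0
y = 0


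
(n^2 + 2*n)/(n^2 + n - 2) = n/(n - 1)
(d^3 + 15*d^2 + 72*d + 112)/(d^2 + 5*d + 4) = (d^2 + 11*d + 28)/(d + 1)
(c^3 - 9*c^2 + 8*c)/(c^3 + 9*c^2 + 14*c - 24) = c*(c - 8)/(c^2 + 10*c + 24)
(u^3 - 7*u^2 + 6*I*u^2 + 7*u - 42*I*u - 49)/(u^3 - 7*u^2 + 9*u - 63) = (u^2 + 6*I*u + 7)/(u^2 + 9)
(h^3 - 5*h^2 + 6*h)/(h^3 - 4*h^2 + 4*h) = (h - 3)/(h - 2)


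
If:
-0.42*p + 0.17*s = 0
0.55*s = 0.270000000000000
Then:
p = 0.20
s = 0.49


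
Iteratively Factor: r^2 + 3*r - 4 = (r + 4)*(r - 1)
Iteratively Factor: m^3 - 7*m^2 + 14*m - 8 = (m - 2)*(m^2 - 5*m + 4) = (m - 4)*(m - 2)*(m - 1)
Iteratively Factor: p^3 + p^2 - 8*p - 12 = (p + 2)*(p^2 - p - 6) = (p + 2)^2*(p - 3)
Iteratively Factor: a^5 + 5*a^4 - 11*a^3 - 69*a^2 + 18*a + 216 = (a + 3)*(a^4 + 2*a^3 - 17*a^2 - 18*a + 72) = (a + 3)*(a + 4)*(a^3 - 2*a^2 - 9*a + 18) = (a + 3)^2*(a + 4)*(a^2 - 5*a + 6) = (a - 3)*(a + 3)^2*(a + 4)*(a - 2)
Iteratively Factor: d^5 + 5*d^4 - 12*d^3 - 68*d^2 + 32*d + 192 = (d + 4)*(d^4 + d^3 - 16*d^2 - 4*d + 48) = (d + 4)^2*(d^3 - 3*d^2 - 4*d + 12) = (d - 2)*(d + 4)^2*(d^2 - d - 6) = (d - 2)*(d + 2)*(d + 4)^2*(d - 3)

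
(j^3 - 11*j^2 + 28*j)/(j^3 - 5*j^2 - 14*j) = (j - 4)/(j + 2)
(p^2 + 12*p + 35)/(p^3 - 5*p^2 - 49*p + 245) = (p + 5)/(p^2 - 12*p + 35)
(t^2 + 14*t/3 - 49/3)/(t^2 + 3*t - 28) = (t - 7/3)/(t - 4)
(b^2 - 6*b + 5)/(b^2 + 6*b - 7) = (b - 5)/(b + 7)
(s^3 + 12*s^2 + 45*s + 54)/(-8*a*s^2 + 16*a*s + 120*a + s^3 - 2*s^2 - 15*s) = (s^2 + 9*s + 18)/(-8*a*s + 40*a + s^2 - 5*s)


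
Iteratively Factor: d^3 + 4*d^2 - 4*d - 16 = (d + 2)*(d^2 + 2*d - 8) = (d - 2)*(d + 2)*(d + 4)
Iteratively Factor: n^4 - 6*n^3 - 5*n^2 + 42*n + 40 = (n + 2)*(n^3 - 8*n^2 + 11*n + 20) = (n - 5)*(n + 2)*(n^2 - 3*n - 4) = (n - 5)*(n - 4)*(n + 2)*(n + 1)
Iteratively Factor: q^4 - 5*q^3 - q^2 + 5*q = (q - 5)*(q^3 - q) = q*(q - 5)*(q^2 - 1) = q*(q - 5)*(q + 1)*(q - 1)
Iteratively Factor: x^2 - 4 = (x - 2)*(x + 2)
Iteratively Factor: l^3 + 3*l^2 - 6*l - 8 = (l + 4)*(l^2 - l - 2) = (l + 1)*(l + 4)*(l - 2)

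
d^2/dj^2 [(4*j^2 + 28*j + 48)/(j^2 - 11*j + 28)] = 48*(3*j^3 - 8*j^2 - 164*j + 676)/(j^6 - 33*j^5 + 447*j^4 - 3179*j^3 + 12516*j^2 - 25872*j + 21952)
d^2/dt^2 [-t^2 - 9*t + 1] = -2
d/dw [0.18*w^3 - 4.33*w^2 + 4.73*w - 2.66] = 0.54*w^2 - 8.66*w + 4.73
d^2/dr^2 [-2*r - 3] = 0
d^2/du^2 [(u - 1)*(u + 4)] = 2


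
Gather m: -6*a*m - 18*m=m*(-6*a - 18)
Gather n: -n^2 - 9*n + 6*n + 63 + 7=-n^2 - 3*n + 70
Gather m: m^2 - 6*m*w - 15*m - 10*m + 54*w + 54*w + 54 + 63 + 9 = m^2 + m*(-6*w - 25) + 108*w + 126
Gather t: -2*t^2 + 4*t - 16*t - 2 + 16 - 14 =-2*t^2 - 12*t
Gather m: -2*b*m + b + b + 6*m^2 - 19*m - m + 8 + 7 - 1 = 2*b + 6*m^2 + m*(-2*b - 20) + 14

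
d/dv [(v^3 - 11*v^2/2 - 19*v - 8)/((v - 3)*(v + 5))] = (v^4 + 4*v^3 - 37*v^2 + 181*v + 301)/(v^4 + 4*v^3 - 26*v^2 - 60*v + 225)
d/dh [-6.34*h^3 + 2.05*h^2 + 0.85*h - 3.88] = -19.02*h^2 + 4.1*h + 0.85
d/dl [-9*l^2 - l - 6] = -18*l - 1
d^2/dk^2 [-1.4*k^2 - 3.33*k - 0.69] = -2.80000000000000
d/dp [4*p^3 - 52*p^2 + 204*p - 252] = 12*p^2 - 104*p + 204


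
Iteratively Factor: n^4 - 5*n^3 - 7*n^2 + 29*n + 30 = (n + 2)*(n^3 - 7*n^2 + 7*n + 15) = (n - 5)*(n + 2)*(n^2 - 2*n - 3) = (n - 5)*(n + 1)*(n + 2)*(n - 3)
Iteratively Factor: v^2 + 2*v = (v + 2)*(v)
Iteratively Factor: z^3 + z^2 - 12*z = (z + 4)*(z^2 - 3*z) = z*(z + 4)*(z - 3)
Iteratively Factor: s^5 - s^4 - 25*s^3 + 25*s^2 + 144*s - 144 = (s - 4)*(s^4 + 3*s^3 - 13*s^2 - 27*s + 36) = (s - 4)*(s + 4)*(s^3 - s^2 - 9*s + 9) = (s - 4)*(s - 1)*(s + 4)*(s^2 - 9) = (s - 4)*(s - 1)*(s + 3)*(s + 4)*(s - 3)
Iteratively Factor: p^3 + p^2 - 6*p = (p + 3)*(p^2 - 2*p) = (p - 2)*(p + 3)*(p)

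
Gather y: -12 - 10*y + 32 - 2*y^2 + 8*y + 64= -2*y^2 - 2*y + 84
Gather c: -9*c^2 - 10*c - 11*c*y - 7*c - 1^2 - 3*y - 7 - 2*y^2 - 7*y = -9*c^2 + c*(-11*y - 17) - 2*y^2 - 10*y - 8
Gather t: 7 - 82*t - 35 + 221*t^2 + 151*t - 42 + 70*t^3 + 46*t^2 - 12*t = 70*t^3 + 267*t^2 + 57*t - 70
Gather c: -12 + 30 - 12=6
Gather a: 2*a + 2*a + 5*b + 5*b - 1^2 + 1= 4*a + 10*b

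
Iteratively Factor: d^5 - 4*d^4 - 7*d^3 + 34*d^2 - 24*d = (d - 2)*(d^4 - 2*d^3 - 11*d^2 + 12*d) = (d - 4)*(d - 2)*(d^3 + 2*d^2 - 3*d) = (d - 4)*(d - 2)*(d + 3)*(d^2 - d) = (d - 4)*(d - 2)*(d - 1)*(d + 3)*(d)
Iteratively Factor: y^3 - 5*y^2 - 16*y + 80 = (y + 4)*(y^2 - 9*y + 20) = (y - 5)*(y + 4)*(y - 4)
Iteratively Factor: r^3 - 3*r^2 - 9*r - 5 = (r + 1)*(r^2 - 4*r - 5) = (r + 1)^2*(r - 5)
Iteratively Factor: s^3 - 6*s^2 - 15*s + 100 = (s + 4)*(s^2 - 10*s + 25) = (s - 5)*(s + 4)*(s - 5)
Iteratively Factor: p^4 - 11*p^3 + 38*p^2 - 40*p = (p)*(p^3 - 11*p^2 + 38*p - 40) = p*(p - 5)*(p^2 - 6*p + 8) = p*(p - 5)*(p - 2)*(p - 4)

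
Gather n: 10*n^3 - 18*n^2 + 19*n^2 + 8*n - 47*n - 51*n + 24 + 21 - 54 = 10*n^3 + n^2 - 90*n - 9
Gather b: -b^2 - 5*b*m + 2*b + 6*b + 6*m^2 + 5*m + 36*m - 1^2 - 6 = -b^2 + b*(8 - 5*m) + 6*m^2 + 41*m - 7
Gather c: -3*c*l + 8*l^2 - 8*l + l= -3*c*l + 8*l^2 - 7*l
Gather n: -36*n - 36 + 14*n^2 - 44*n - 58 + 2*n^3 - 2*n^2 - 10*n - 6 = 2*n^3 + 12*n^2 - 90*n - 100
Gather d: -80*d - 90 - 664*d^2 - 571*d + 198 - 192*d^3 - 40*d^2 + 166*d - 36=-192*d^3 - 704*d^2 - 485*d + 72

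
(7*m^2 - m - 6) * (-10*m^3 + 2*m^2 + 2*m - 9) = -70*m^5 + 24*m^4 + 72*m^3 - 77*m^2 - 3*m + 54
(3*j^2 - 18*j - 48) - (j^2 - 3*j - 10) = 2*j^2 - 15*j - 38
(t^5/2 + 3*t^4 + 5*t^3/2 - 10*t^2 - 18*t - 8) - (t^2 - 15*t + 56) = t^5/2 + 3*t^4 + 5*t^3/2 - 11*t^2 - 3*t - 64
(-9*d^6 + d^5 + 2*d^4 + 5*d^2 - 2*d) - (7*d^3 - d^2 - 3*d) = -9*d^6 + d^5 + 2*d^4 - 7*d^3 + 6*d^2 + d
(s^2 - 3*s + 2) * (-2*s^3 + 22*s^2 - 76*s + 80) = -2*s^5 + 28*s^4 - 146*s^3 + 352*s^2 - 392*s + 160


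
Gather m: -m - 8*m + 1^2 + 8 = 9 - 9*m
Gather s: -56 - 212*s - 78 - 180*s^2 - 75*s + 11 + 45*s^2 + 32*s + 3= -135*s^2 - 255*s - 120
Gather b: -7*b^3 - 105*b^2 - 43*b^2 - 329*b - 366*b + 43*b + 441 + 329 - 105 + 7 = -7*b^3 - 148*b^2 - 652*b + 672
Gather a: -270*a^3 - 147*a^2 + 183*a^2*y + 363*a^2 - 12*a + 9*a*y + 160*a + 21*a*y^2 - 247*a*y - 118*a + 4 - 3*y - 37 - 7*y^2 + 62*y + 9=-270*a^3 + a^2*(183*y + 216) + a*(21*y^2 - 238*y + 30) - 7*y^2 + 59*y - 24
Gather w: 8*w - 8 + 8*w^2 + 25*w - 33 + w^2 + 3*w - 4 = 9*w^2 + 36*w - 45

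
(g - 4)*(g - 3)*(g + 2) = g^3 - 5*g^2 - 2*g + 24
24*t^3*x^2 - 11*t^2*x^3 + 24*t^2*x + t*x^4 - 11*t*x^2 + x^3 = x*(-8*t + x)*(-3*t + x)*(t*x + 1)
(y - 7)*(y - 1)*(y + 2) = y^3 - 6*y^2 - 9*y + 14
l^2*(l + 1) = l^3 + l^2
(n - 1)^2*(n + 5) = n^3 + 3*n^2 - 9*n + 5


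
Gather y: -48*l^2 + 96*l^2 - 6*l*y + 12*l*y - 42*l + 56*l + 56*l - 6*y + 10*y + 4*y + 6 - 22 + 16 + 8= 48*l^2 + 70*l + y*(6*l + 8) + 8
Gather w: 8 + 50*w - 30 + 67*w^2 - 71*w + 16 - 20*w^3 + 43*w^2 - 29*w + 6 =-20*w^3 + 110*w^2 - 50*w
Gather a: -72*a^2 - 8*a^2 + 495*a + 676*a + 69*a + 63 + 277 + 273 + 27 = -80*a^2 + 1240*a + 640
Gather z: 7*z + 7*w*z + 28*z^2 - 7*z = 7*w*z + 28*z^2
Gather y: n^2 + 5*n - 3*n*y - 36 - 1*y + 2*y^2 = n^2 + 5*n + 2*y^2 + y*(-3*n - 1) - 36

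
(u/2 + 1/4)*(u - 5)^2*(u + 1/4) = u^4/2 - 37*u^3/8 + 141*u^2/16 + 35*u/4 + 25/16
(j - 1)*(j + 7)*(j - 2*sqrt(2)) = j^3 - 2*sqrt(2)*j^2 + 6*j^2 - 12*sqrt(2)*j - 7*j + 14*sqrt(2)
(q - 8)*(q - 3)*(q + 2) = q^3 - 9*q^2 + 2*q + 48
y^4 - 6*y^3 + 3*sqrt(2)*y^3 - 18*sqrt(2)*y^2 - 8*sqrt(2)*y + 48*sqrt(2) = (y - 6)*(y - sqrt(2))*(y + 2*sqrt(2))^2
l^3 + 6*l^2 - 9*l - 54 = (l - 3)*(l + 3)*(l + 6)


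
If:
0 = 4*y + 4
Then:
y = -1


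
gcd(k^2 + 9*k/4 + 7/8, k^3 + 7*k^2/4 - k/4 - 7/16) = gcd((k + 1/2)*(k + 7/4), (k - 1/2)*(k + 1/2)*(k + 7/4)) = k^2 + 9*k/4 + 7/8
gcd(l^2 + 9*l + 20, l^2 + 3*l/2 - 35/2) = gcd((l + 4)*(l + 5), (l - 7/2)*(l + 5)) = l + 5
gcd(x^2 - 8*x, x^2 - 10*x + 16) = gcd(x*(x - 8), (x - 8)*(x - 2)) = x - 8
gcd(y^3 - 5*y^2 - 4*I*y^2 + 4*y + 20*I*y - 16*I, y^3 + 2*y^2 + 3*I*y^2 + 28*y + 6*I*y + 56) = y - 4*I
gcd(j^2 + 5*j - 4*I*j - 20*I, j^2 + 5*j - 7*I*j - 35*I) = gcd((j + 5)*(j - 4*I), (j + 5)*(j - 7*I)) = j + 5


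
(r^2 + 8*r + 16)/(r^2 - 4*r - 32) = (r + 4)/(r - 8)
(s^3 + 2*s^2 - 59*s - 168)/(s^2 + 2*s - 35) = (s^2 - 5*s - 24)/(s - 5)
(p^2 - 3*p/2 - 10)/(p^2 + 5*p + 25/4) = 2*(p - 4)/(2*p + 5)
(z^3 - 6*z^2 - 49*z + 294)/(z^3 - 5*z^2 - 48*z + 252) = (z - 7)/(z - 6)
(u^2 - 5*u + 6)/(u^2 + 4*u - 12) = (u - 3)/(u + 6)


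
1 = 1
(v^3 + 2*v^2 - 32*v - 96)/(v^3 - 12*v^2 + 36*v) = (v^2 + 8*v + 16)/(v*(v - 6))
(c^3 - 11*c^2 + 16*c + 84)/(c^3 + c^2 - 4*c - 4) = (c^2 - 13*c + 42)/(c^2 - c - 2)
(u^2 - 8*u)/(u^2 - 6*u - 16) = u/(u + 2)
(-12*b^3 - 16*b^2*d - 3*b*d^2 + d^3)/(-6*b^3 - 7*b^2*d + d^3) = (6*b - d)/(3*b - d)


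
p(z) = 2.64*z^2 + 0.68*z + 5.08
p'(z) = 5.28*z + 0.68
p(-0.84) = 6.37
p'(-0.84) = -3.76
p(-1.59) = 10.67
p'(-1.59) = -7.72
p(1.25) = 10.06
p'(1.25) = 7.28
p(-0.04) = 5.06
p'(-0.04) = 0.47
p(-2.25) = 16.92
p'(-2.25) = -11.20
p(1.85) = 15.37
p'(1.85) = 10.45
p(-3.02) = 27.10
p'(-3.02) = -15.27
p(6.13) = 108.45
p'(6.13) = 33.05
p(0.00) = 5.08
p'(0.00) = 0.68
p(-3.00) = 26.80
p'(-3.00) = -15.16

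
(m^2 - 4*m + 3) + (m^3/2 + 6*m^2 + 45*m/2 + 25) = m^3/2 + 7*m^2 + 37*m/2 + 28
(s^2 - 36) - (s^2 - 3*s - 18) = 3*s - 18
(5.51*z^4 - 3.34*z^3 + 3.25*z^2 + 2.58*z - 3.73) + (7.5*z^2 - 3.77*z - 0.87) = 5.51*z^4 - 3.34*z^3 + 10.75*z^2 - 1.19*z - 4.6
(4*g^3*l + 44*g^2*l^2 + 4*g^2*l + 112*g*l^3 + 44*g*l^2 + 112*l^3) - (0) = 4*g^3*l + 44*g^2*l^2 + 4*g^2*l + 112*g*l^3 + 44*g*l^2 + 112*l^3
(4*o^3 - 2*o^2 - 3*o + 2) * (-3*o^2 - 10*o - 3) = -12*o^5 - 34*o^4 + 17*o^3 + 30*o^2 - 11*o - 6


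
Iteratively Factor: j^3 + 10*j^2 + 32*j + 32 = (j + 4)*(j^2 + 6*j + 8) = (j + 4)^2*(j + 2)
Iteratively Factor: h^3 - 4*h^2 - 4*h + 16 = (h - 4)*(h^2 - 4) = (h - 4)*(h - 2)*(h + 2)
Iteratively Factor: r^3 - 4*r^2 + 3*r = (r - 1)*(r^2 - 3*r) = r*(r - 1)*(r - 3)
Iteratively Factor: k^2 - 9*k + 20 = (k - 5)*(k - 4)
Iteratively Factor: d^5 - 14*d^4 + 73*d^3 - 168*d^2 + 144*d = (d - 4)*(d^4 - 10*d^3 + 33*d^2 - 36*d) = (d - 4)^2*(d^3 - 6*d^2 + 9*d) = (d - 4)^2*(d - 3)*(d^2 - 3*d) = d*(d - 4)^2*(d - 3)*(d - 3)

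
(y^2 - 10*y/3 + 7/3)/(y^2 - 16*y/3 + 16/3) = (3*y^2 - 10*y + 7)/(3*y^2 - 16*y + 16)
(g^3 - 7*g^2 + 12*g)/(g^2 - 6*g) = (g^2 - 7*g + 12)/(g - 6)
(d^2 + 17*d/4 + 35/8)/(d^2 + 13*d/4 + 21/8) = (2*d + 5)/(2*d + 3)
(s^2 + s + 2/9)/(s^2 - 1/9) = (3*s + 2)/(3*s - 1)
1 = 1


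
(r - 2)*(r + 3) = r^2 + r - 6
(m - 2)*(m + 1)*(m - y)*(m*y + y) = m^4*y - m^3*y^2 - 3*m^2*y + 3*m*y^2 - 2*m*y + 2*y^2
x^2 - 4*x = x*(x - 4)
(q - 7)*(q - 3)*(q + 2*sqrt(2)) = q^3 - 10*q^2 + 2*sqrt(2)*q^2 - 20*sqrt(2)*q + 21*q + 42*sqrt(2)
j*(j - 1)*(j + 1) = j^3 - j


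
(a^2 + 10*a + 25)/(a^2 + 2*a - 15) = (a + 5)/(a - 3)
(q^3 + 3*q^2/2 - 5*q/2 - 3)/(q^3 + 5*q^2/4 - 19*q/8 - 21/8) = 4*(q + 2)/(4*q + 7)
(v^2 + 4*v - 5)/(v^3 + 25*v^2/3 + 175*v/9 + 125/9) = 9*(v - 1)/(9*v^2 + 30*v + 25)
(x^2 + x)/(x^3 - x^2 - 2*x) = 1/(x - 2)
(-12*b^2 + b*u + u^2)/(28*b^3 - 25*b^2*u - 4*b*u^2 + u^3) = (-3*b + u)/(7*b^2 - 8*b*u + u^2)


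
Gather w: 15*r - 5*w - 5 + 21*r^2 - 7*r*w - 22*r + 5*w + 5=21*r^2 - 7*r*w - 7*r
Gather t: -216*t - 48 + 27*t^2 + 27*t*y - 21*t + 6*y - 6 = 27*t^2 + t*(27*y - 237) + 6*y - 54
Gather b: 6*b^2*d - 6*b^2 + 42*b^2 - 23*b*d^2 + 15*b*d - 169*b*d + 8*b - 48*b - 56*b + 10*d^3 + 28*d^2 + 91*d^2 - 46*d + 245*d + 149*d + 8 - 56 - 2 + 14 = b^2*(6*d + 36) + b*(-23*d^2 - 154*d - 96) + 10*d^3 + 119*d^2 + 348*d - 36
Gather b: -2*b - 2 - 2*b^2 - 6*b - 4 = -2*b^2 - 8*b - 6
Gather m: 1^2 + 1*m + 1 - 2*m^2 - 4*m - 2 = -2*m^2 - 3*m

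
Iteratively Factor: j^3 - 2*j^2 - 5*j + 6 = (j - 3)*(j^2 + j - 2) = (j - 3)*(j + 2)*(j - 1)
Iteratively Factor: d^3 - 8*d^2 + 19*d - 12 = (d - 1)*(d^2 - 7*d + 12) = (d - 3)*(d - 1)*(d - 4)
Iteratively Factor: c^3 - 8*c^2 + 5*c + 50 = (c - 5)*(c^2 - 3*c - 10) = (c - 5)^2*(c + 2)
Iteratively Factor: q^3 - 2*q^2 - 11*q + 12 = (q - 4)*(q^2 + 2*q - 3) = (q - 4)*(q + 3)*(q - 1)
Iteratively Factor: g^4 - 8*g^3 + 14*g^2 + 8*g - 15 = (g + 1)*(g^3 - 9*g^2 + 23*g - 15) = (g - 3)*(g + 1)*(g^2 - 6*g + 5) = (g - 3)*(g - 1)*(g + 1)*(g - 5)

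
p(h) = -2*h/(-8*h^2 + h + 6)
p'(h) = -2*h*(16*h - 1)/(-8*h^2 + h + 6)^2 - 2/(-8*h^2 + h + 6) = 2*(8*h^2 - h*(16*h - 1) - h - 6)/(-8*h^2 + h + 6)^2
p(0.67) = -0.44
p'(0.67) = -2.02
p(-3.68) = -0.07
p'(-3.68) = -0.02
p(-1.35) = -0.27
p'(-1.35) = -0.42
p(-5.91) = -0.04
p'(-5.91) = -0.01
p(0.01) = -0.00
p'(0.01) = -0.33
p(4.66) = 0.06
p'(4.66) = -0.01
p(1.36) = 0.37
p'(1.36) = -0.75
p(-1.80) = -0.17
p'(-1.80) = -0.14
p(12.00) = 0.02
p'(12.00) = 0.00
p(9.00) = 0.03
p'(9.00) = 0.00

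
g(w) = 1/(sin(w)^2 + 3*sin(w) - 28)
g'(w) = (-2*sin(w)*cos(w) - 3*cos(w))/(sin(w)^2 + 3*sin(w) - 28)^2 = -(2*sin(w) + 3)*cos(w)/(sin(w)^2 + 3*sin(w) - 28)^2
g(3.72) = -0.03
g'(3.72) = 0.00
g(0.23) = -0.04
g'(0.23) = -0.00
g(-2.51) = -0.03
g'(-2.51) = 0.00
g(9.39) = -0.04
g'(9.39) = 0.00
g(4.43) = -0.03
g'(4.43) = 0.00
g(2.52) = -0.04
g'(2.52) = 0.01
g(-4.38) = -0.04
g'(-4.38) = 0.00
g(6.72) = -0.04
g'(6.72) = -0.00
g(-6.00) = -0.04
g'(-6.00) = 0.00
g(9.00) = -0.04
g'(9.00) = 0.00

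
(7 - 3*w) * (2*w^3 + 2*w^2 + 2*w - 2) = -6*w^4 + 8*w^3 + 8*w^2 + 20*w - 14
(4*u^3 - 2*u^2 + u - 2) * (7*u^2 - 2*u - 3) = 28*u^5 - 22*u^4 - u^3 - 10*u^2 + u + 6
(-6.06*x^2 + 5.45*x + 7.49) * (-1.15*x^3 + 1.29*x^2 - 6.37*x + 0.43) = 6.969*x^5 - 14.0849*x^4 + 37.0192*x^3 - 27.6602*x^2 - 45.3678*x + 3.2207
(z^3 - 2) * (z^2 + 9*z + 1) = z^5 + 9*z^4 + z^3 - 2*z^2 - 18*z - 2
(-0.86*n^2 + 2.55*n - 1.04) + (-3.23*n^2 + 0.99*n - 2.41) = -4.09*n^2 + 3.54*n - 3.45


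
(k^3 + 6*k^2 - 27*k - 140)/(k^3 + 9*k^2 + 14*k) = (k^2 - k - 20)/(k*(k + 2))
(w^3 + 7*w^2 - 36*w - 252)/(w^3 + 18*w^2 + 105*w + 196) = (w^2 - 36)/(w^2 + 11*w + 28)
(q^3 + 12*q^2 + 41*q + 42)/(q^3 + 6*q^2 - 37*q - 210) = (q^2 + 5*q + 6)/(q^2 - q - 30)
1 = 1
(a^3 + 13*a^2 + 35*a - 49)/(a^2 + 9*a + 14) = (a^2 + 6*a - 7)/(a + 2)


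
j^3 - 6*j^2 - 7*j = j*(j - 7)*(j + 1)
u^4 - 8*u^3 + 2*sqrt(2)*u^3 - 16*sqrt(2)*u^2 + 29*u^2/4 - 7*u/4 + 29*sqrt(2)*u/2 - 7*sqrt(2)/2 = (u - 7)*(u - 1/2)^2*(u + 2*sqrt(2))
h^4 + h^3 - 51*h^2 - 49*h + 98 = (h - 7)*(h - 1)*(h + 2)*(h + 7)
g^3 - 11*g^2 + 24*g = g*(g - 8)*(g - 3)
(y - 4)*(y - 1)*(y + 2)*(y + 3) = y^4 - 15*y^2 - 10*y + 24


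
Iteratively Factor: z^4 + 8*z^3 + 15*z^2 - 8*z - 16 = (z - 1)*(z^3 + 9*z^2 + 24*z + 16) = (z - 1)*(z + 4)*(z^2 + 5*z + 4) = (z - 1)*(z + 1)*(z + 4)*(z + 4)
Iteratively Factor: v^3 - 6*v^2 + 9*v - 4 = (v - 4)*(v^2 - 2*v + 1) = (v - 4)*(v - 1)*(v - 1)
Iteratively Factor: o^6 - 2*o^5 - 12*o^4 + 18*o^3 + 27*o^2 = (o)*(o^5 - 2*o^4 - 12*o^3 + 18*o^2 + 27*o) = o*(o + 1)*(o^4 - 3*o^3 - 9*o^2 + 27*o) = o*(o - 3)*(o + 1)*(o^3 - 9*o) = o*(o - 3)^2*(o + 1)*(o^2 + 3*o) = o*(o - 3)^2*(o + 1)*(o + 3)*(o)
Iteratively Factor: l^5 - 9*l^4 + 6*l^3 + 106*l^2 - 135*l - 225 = (l + 3)*(l^4 - 12*l^3 + 42*l^2 - 20*l - 75) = (l + 1)*(l + 3)*(l^3 - 13*l^2 + 55*l - 75) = (l - 5)*(l + 1)*(l + 3)*(l^2 - 8*l + 15) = (l - 5)^2*(l + 1)*(l + 3)*(l - 3)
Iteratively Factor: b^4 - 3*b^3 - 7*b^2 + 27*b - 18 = (b - 1)*(b^3 - 2*b^2 - 9*b + 18) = (b - 1)*(b + 3)*(b^2 - 5*b + 6) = (b - 3)*(b - 1)*(b + 3)*(b - 2)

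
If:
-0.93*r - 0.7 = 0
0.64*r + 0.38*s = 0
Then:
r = -0.75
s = 1.27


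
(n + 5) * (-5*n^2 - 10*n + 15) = -5*n^3 - 35*n^2 - 35*n + 75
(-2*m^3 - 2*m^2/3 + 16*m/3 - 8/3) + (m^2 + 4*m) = -2*m^3 + m^2/3 + 28*m/3 - 8/3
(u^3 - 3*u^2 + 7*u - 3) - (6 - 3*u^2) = u^3 + 7*u - 9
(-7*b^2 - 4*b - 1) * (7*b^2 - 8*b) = -49*b^4 + 28*b^3 + 25*b^2 + 8*b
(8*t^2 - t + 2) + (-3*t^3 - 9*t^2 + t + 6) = -3*t^3 - t^2 + 8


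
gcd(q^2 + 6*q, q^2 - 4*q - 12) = 1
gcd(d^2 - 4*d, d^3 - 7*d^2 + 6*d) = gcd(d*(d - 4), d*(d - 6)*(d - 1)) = d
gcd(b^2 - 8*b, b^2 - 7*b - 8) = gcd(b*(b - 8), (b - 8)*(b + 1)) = b - 8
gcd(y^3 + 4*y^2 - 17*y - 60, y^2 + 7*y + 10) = y + 5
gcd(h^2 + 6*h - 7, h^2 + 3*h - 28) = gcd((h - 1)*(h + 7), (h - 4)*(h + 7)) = h + 7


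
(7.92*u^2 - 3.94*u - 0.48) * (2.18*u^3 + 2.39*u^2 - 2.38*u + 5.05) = 17.2656*u^5 + 10.3396*u^4 - 29.3126*u^3 + 48.226*u^2 - 18.7546*u - 2.424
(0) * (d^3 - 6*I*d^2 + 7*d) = 0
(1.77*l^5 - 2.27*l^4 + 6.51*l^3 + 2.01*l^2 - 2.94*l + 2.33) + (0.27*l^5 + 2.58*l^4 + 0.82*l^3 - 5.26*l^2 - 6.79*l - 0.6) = 2.04*l^5 + 0.31*l^4 + 7.33*l^3 - 3.25*l^2 - 9.73*l + 1.73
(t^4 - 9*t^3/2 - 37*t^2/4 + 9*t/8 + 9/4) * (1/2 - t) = -t^5 + 5*t^4 + 7*t^3 - 23*t^2/4 - 27*t/16 + 9/8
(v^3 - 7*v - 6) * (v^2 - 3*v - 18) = v^5 - 3*v^4 - 25*v^3 + 15*v^2 + 144*v + 108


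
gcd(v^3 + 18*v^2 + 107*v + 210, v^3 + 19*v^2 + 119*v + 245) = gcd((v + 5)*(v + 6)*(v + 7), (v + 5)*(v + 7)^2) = v^2 + 12*v + 35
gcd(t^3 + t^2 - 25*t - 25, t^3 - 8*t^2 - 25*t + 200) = t^2 - 25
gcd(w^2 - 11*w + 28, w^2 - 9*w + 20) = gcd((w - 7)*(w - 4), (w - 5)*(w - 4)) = w - 4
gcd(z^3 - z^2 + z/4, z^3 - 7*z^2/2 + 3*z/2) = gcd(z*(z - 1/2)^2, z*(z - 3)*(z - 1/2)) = z^2 - z/2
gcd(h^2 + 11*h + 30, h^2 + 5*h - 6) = h + 6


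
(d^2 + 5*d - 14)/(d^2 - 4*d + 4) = (d + 7)/(d - 2)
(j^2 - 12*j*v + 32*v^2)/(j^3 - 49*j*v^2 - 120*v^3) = (j - 4*v)/(j^2 + 8*j*v + 15*v^2)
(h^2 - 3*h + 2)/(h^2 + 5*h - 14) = (h - 1)/(h + 7)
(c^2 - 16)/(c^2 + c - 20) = (c + 4)/(c + 5)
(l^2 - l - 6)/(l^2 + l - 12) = (l + 2)/(l + 4)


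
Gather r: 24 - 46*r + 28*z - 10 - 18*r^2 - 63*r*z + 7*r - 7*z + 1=-18*r^2 + r*(-63*z - 39) + 21*z + 15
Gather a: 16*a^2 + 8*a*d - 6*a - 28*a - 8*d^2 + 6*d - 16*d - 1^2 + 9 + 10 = 16*a^2 + a*(8*d - 34) - 8*d^2 - 10*d + 18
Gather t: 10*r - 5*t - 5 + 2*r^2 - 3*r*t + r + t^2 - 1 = 2*r^2 + 11*r + t^2 + t*(-3*r - 5) - 6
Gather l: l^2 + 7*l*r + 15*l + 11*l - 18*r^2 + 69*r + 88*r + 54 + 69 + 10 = l^2 + l*(7*r + 26) - 18*r^2 + 157*r + 133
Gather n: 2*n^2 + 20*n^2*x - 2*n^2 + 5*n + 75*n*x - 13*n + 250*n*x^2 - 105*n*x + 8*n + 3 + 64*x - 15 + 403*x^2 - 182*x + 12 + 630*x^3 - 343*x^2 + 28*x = 20*n^2*x + n*(250*x^2 - 30*x) + 630*x^3 + 60*x^2 - 90*x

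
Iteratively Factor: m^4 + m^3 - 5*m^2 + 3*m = (m + 3)*(m^3 - 2*m^2 + m) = m*(m + 3)*(m^2 - 2*m + 1) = m*(m - 1)*(m + 3)*(m - 1)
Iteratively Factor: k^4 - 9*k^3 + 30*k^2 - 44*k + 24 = (k - 2)*(k^3 - 7*k^2 + 16*k - 12) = (k - 2)^2*(k^2 - 5*k + 6) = (k - 3)*(k - 2)^2*(k - 2)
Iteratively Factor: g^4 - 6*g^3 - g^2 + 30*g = (g - 3)*(g^3 - 3*g^2 - 10*g) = (g - 3)*(g + 2)*(g^2 - 5*g) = g*(g - 3)*(g + 2)*(g - 5)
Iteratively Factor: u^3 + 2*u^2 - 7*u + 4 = (u + 4)*(u^2 - 2*u + 1) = (u - 1)*(u + 4)*(u - 1)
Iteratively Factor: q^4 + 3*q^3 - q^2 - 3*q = (q)*(q^3 + 3*q^2 - q - 3) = q*(q + 3)*(q^2 - 1) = q*(q + 1)*(q + 3)*(q - 1)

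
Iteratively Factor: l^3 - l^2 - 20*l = (l)*(l^2 - l - 20) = l*(l - 5)*(l + 4)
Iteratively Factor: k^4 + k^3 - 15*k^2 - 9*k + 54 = (k + 3)*(k^3 - 2*k^2 - 9*k + 18) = (k + 3)^2*(k^2 - 5*k + 6) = (k - 2)*(k + 3)^2*(k - 3)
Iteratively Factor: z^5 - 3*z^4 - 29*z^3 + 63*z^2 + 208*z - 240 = (z - 1)*(z^4 - 2*z^3 - 31*z^2 + 32*z + 240) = (z - 1)*(z + 3)*(z^3 - 5*z^2 - 16*z + 80) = (z - 5)*(z - 1)*(z + 3)*(z^2 - 16) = (z - 5)*(z - 4)*(z - 1)*(z + 3)*(z + 4)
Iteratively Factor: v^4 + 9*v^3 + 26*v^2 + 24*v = (v + 2)*(v^3 + 7*v^2 + 12*v) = v*(v + 2)*(v^2 + 7*v + 12) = v*(v + 2)*(v + 4)*(v + 3)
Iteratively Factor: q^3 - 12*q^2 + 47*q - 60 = (q - 5)*(q^2 - 7*q + 12) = (q - 5)*(q - 3)*(q - 4)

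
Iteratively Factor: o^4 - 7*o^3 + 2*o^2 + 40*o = (o)*(o^3 - 7*o^2 + 2*o + 40) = o*(o - 5)*(o^2 - 2*o - 8) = o*(o - 5)*(o - 4)*(o + 2)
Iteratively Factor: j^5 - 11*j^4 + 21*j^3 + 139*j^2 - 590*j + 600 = (j - 2)*(j^4 - 9*j^3 + 3*j^2 + 145*j - 300) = (j - 5)*(j - 2)*(j^3 - 4*j^2 - 17*j + 60) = (j - 5)^2*(j - 2)*(j^2 + j - 12) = (j - 5)^2*(j - 3)*(j - 2)*(j + 4)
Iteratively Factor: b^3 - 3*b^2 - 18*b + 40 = (b - 2)*(b^2 - b - 20) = (b - 2)*(b + 4)*(b - 5)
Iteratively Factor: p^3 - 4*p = (p + 2)*(p^2 - 2*p) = (p - 2)*(p + 2)*(p)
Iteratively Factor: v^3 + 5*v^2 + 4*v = (v + 1)*(v^2 + 4*v) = (v + 1)*(v + 4)*(v)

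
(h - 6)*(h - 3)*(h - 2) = h^3 - 11*h^2 + 36*h - 36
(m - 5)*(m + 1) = m^2 - 4*m - 5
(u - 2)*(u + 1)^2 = u^3 - 3*u - 2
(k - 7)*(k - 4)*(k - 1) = k^3 - 12*k^2 + 39*k - 28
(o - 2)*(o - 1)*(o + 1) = o^3 - 2*o^2 - o + 2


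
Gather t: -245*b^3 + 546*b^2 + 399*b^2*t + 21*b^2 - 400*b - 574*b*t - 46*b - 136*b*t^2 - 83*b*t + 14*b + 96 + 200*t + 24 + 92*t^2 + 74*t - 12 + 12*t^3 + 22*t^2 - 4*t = -245*b^3 + 567*b^2 - 432*b + 12*t^3 + t^2*(114 - 136*b) + t*(399*b^2 - 657*b + 270) + 108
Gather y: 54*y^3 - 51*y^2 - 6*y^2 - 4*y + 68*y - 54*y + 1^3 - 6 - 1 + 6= 54*y^3 - 57*y^2 + 10*y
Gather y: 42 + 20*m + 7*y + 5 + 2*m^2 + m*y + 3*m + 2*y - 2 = 2*m^2 + 23*m + y*(m + 9) + 45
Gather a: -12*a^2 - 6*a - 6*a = -12*a^2 - 12*a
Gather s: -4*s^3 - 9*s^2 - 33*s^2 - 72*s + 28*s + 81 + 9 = -4*s^3 - 42*s^2 - 44*s + 90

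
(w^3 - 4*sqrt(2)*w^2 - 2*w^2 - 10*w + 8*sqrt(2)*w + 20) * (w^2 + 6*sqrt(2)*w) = w^5 - 2*w^4 + 2*sqrt(2)*w^4 - 58*w^3 - 4*sqrt(2)*w^3 - 60*sqrt(2)*w^2 + 116*w^2 + 120*sqrt(2)*w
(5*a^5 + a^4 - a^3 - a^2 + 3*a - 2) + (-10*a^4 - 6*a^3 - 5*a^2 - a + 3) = 5*a^5 - 9*a^4 - 7*a^3 - 6*a^2 + 2*a + 1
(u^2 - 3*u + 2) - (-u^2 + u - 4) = 2*u^2 - 4*u + 6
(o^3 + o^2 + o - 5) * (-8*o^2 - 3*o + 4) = -8*o^5 - 11*o^4 - 7*o^3 + 41*o^2 + 19*o - 20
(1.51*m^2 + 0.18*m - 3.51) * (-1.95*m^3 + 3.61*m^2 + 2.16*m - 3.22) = -2.9445*m^5 + 5.1001*m^4 + 10.7559*m^3 - 17.1445*m^2 - 8.1612*m + 11.3022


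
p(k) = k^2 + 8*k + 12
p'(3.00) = 14.00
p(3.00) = 45.00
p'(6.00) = 20.00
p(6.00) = 96.00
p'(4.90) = 17.80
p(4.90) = 75.21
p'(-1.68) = 4.64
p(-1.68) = 1.38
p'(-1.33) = 5.34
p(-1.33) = 3.13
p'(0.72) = 9.44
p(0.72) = 18.28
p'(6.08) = 20.16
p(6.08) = 97.61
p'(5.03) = 18.06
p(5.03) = 77.54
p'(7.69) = 23.38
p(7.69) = 132.66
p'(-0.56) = 6.88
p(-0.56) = 7.83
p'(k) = 2*k + 8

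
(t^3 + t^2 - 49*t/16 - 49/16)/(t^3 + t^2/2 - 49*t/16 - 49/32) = 2*(t + 1)/(2*t + 1)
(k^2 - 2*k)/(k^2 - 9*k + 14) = k/(k - 7)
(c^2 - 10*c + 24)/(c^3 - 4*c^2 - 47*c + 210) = (c - 4)/(c^2 + 2*c - 35)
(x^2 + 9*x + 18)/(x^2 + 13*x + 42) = (x + 3)/(x + 7)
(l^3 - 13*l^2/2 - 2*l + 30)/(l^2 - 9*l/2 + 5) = (l^2 - 4*l - 12)/(l - 2)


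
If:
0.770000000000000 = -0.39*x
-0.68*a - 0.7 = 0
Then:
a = -1.03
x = -1.97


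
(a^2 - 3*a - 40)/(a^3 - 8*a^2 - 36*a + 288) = (a + 5)/(a^2 - 36)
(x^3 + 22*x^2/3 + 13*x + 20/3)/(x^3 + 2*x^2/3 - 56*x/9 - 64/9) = 3*(x^2 + 6*x + 5)/(3*x^2 - 2*x - 16)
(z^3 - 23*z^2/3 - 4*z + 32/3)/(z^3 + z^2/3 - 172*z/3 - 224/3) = (z - 1)/(z + 7)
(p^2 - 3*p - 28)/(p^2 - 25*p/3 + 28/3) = 3*(p + 4)/(3*p - 4)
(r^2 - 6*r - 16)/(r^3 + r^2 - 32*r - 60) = (r - 8)/(r^2 - r - 30)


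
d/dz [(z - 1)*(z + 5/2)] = 2*z + 3/2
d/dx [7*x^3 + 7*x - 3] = 21*x^2 + 7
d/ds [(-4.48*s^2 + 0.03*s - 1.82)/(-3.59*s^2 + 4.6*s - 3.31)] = (-20.5003*s^2 + 16.59*s + 8.2727)/(12.8881*s^4 - 33.028*s^3 + 44.9258*s^2 - 30.452*s + 10.9561)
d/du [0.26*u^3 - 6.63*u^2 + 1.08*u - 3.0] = 0.78*u^2 - 13.26*u + 1.08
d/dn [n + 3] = 1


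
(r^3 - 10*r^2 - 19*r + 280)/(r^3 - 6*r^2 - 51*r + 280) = (r^2 - 2*r - 35)/(r^2 + 2*r - 35)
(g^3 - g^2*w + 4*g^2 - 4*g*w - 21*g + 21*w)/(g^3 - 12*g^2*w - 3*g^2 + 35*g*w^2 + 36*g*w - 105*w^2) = (g^2 - g*w + 7*g - 7*w)/(g^2 - 12*g*w + 35*w^2)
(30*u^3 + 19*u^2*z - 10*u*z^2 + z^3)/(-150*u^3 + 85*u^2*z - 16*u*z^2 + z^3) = (u + z)/(-5*u + z)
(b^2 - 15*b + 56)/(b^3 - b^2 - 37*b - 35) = (b - 8)/(b^2 + 6*b + 5)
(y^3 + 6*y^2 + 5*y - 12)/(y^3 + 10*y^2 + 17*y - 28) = (y + 3)/(y + 7)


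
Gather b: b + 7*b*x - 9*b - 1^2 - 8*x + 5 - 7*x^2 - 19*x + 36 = b*(7*x - 8) - 7*x^2 - 27*x + 40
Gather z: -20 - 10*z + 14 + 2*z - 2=-8*z - 8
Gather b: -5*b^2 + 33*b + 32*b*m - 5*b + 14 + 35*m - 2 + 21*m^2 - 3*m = -5*b^2 + b*(32*m + 28) + 21*m^2 + 32*m + 12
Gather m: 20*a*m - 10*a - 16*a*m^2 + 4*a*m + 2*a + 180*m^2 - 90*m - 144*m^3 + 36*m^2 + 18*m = -8*a - 144*m^3 + m^2*(216 - 16*a) + m*(24*a - 72)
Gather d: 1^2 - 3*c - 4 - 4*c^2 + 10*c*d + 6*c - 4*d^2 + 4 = -4*c^2 + 10*c*d + 3*c - 4*d^2 + 1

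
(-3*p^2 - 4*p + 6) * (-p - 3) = 3*p^3 + 13*p^2 + 6*p - 18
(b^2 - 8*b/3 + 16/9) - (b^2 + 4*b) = 16/9 - 20*b/3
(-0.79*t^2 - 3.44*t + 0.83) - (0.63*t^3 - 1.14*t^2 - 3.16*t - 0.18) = -0.63*t^3 + 0.35*t^2 - 0.28*t + 1.01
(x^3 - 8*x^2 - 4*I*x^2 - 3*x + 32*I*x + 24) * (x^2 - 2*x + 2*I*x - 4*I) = x^5 - 10*x^4 - 2*I*x^4 + 21*x^3 + 20*I*x^3 - 50*x^2 - 38*I*x^2 + 80*x + 60*I*x - 96*I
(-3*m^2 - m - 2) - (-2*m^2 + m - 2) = -m^2 - 2*m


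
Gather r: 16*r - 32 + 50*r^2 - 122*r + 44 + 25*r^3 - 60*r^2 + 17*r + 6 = 25*r^3 - 10*r^2 - 89*r + 18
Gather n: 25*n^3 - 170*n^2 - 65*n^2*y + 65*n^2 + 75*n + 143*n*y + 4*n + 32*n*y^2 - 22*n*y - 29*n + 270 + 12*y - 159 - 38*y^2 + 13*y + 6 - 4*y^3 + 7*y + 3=25*n^3 + n^2*(-65*y - 105) + n*(32*y^2 + 121*y + 50) - 4*y^3 - 38*y^2 + 32*y + 120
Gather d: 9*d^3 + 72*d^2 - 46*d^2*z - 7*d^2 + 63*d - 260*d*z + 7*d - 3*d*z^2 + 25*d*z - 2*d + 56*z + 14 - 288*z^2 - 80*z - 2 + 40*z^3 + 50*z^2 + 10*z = 9*d^3 + d^2*(65 - 46*z) + d*(-3*z^2 - 235*z + 68) + 40*z^3 - 238*z^2 - 14*z + 12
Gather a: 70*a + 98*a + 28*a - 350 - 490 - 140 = 196*a - 980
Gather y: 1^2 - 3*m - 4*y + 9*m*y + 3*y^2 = -3*m + 3*y^2 + y*(9*m - 4) + 1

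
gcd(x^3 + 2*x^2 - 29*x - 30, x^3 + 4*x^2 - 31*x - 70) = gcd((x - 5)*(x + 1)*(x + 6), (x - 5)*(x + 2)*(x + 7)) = x - 5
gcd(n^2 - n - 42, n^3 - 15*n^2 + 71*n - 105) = n - 7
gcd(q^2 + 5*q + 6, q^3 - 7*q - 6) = q + 2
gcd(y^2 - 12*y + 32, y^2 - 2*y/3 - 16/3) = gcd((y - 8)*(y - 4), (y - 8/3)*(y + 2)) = 1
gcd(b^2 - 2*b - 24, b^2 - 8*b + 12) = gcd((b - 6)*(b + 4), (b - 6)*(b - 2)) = b - 6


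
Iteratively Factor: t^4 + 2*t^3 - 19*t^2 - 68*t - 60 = (t - 5)*(t^3 + 7*t^2 + 16*t + 12) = (t - 5)*(t + 2)*(t^2 + 5*t + 6) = (t - 5)*(t + 2)*(t + 3)*(t + 2)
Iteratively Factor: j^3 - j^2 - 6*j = (j)*(j^2 - j - 6) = j*(j + 2)*(j - 3)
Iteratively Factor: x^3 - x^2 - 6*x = (x + 2)*(x^2 - 3*x) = x*(x + 2)*(x - 3)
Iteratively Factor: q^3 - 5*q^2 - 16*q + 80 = (q - 4)*(q^2 - q - 20) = (q - 5)*(q - 4)*(q + 4)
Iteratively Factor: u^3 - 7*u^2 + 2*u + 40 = (u - 5)*(u^2 - 2*u - 8) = (u - 5)*(u + 2)*(u - 4)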